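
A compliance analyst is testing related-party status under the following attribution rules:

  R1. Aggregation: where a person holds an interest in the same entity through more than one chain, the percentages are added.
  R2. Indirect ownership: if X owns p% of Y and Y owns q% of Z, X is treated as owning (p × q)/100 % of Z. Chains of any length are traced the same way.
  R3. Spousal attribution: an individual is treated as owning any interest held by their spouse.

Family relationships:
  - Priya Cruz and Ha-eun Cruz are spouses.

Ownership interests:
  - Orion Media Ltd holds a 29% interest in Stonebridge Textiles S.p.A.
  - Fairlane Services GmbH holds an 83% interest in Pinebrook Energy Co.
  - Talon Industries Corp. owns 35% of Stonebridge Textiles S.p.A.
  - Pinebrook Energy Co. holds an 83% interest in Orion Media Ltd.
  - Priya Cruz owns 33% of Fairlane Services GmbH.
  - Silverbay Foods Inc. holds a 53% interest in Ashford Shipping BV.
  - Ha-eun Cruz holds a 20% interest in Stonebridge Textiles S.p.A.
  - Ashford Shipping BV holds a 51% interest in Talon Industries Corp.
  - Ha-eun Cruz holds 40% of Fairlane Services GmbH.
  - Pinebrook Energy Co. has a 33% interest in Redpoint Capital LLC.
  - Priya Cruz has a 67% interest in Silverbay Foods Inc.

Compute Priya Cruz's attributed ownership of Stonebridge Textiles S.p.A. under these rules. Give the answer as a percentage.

By spousal attribution (R3), Priya Cruz is treated as also owning Ha-eun Cruz's interest in Fairlane Services GmbH, giving 33% + 40% = 73%.
By spousal attribution (R3), Priya Cruz is treated as owning Ha-eun Cruz's 20% interest in Stonebridge Textiles S.p.A.
Chain via Silverbay Foods Inc. → Ashford Shipping BV → Talon Industries Corp. (R2): 67% × 53% × 51% × 35% = 6.338535% of Stonebridge Textiles S.p.A.
Chain via Fairlane Services GmbH → Pinebrook Energy Co. → Orion Media Ltd (R2): 73% × 83% × 83% × 29% = 14.584013% of Stonebridge Textiles S.p.A.
Direct interest in Stonebridge Textiles S.p.A: 20%.
Aggregating (R1): 6.338535% + 14.584013% + 20% = 40.922548%.

40.922548%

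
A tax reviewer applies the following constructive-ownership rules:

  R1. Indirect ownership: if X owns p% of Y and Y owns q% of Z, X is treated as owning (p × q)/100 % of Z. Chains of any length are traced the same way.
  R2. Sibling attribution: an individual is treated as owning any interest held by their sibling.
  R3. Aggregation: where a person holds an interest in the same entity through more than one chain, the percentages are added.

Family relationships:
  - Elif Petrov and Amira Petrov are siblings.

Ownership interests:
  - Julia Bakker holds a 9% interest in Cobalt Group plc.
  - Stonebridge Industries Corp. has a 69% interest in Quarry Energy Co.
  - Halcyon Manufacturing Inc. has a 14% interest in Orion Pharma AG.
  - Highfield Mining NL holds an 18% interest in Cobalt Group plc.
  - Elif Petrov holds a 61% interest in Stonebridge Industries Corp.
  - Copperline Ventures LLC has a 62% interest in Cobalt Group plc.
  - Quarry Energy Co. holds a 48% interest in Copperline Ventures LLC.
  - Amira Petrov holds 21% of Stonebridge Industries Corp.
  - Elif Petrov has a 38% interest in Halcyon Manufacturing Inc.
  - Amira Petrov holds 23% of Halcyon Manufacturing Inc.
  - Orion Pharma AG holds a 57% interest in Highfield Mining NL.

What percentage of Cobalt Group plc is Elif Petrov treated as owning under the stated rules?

By sibling attribution (R2), Elif Petrov is treated as also owning Amira Petrov's interest in Stonebridge Industries Corp, giving 61% + 21% = 82%.
By sibling attribution (R2), Elif Petrov is treated as also owning Amira Petrov's interest in Halcyon Manufacturing Inc, giving 38% + 23% = 61%.
Chain via Stonebridge Industries Corp. → Quarry Energy Co. → Copperline Ventures LLC (R1): 82% × 69% × 48% × 62% = 16.838208% of Cobalt Group plc.
Chain via Halcyon Manufacturing Inc. → Orion Pharma AG → Highfield Mining NL (R1): 61% × 14% × 57% × 18% = 0.876204% of Cobalt Group plc.
Aggregating (R3): 16.838208% + 0.876204% = 17.714412%.

17.714412%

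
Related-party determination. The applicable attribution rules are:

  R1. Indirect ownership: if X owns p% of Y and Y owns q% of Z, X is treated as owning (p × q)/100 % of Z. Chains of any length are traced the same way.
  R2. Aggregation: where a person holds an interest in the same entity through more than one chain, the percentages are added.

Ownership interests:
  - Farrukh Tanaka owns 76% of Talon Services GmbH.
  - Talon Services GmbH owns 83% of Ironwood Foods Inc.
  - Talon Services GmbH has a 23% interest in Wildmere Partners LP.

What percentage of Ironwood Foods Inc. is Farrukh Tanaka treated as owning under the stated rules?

Chain via Talon Services GmbH (R1): 76% × 83% = 63.08% of Ironwood Foods Inc.

63.08%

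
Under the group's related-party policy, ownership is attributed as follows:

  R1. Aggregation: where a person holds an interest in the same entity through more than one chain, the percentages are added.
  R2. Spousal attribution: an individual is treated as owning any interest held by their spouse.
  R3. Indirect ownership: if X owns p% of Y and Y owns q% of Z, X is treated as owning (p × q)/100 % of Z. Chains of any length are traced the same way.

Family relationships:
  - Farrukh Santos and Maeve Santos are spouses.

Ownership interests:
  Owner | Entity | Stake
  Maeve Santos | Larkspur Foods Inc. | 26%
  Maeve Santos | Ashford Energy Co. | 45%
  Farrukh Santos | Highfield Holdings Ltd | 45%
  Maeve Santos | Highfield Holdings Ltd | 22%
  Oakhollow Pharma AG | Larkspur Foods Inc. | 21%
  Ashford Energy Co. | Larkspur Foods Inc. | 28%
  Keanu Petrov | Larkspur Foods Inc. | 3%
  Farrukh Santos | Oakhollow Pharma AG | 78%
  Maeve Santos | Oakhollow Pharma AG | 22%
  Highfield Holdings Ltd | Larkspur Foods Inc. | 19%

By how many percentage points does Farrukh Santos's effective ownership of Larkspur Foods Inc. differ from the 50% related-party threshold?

22.33

By spousal attribution (R2), Farrukh Santos is treated as also owning Maeve Santos's interest in Highfield Holdings Ltd, giving 45% + 22% = 67%.
By spousal attribution (R2), Farrukh Santos is treated as also owning Maeve Santos's interest in Oakhollow Pharma AG, giving 78% + 22% = 100%.
By spousal attribution (R2), Farrukh Santos is treated as owning Maeve Santos's 45% interest in Ashford Energy Co.
By spousal attribution (R2), Farrukh Santos is treated as owning Maeve Santos's 26% interest in Larkspur Foods Inc.
Chain via Highfield Holdings Ltd (R3): 67% × 19% = 12.73% of Larkspur Foods Inc.
Chain via Oakhollow Pharma AG (R3): 100% × 21% = 21% of Larkspur Foods Inc.
Chain via Ashford Energy Co. (R3): 45% × 28% = 12.6% of Larkspur Foods Inc.
Direct interest in Larkspur Foods Inc: 26%.
Aggregating (R1): 12.73% + 21% + 12.6% + 26% = 72.33%.
72.33% exceeds the 50% threshold by 22.33 percentage points.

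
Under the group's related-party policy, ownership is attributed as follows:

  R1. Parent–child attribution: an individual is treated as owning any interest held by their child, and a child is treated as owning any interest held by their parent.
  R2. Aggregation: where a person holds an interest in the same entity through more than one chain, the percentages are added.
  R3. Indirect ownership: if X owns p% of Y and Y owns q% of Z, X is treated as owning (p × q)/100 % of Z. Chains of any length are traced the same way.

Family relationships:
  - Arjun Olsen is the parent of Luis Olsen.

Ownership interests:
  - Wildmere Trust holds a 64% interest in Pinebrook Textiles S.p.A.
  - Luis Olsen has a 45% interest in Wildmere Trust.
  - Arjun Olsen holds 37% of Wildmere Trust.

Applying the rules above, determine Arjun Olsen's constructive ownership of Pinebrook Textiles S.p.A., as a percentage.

52.48%

By parent–child attribution (R1), Arjun Olsen is treated as also owning Luis Olsen's interest in Wildmere Trust, giving 37% + 45% = 82%.
Chain via Wildmere Trust (R3): 82% × 64% = 52.48% of Pinebrook Textiles S.p.A.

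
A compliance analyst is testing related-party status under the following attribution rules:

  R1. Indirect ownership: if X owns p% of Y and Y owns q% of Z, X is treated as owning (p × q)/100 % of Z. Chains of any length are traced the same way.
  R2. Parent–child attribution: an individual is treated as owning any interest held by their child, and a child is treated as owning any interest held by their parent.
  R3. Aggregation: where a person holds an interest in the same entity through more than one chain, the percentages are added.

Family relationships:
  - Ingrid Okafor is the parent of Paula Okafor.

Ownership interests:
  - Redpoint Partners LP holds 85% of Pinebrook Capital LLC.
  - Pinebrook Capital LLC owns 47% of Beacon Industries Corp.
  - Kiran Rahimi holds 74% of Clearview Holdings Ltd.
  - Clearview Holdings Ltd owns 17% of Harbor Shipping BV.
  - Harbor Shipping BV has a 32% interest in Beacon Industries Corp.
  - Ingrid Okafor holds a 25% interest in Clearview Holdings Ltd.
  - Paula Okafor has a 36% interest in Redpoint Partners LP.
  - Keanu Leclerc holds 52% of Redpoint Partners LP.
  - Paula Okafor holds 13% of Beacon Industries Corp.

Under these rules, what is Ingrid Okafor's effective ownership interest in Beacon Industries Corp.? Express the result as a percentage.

28.742%

By parent–child attribution (R2), Ingrid Okafor is treated as owning Paula Okafor's 36% interest in Redpoint Partners LP.
By parent–child attribution (R2), Ingrid Okafor is treated as owning Paula Okafor's 13% interest in Beacon Industries Corp.
Chain via Clearview Holdings Ltd → Harbor Shipping BV (R1): 25% × 17% × 32% = 1.36% of Beacon Industries Corp.
Chain via Redpoint Partners LP → Pinebrook Capital LLC (R1): 36% × 85% × 47% = 14.382% of Beacon Industries Corp.
Direct interest in Beacon Industries Corp: 13%.
Aggregating (R3): 1.36% + 14.382% + 13% = 28.742%.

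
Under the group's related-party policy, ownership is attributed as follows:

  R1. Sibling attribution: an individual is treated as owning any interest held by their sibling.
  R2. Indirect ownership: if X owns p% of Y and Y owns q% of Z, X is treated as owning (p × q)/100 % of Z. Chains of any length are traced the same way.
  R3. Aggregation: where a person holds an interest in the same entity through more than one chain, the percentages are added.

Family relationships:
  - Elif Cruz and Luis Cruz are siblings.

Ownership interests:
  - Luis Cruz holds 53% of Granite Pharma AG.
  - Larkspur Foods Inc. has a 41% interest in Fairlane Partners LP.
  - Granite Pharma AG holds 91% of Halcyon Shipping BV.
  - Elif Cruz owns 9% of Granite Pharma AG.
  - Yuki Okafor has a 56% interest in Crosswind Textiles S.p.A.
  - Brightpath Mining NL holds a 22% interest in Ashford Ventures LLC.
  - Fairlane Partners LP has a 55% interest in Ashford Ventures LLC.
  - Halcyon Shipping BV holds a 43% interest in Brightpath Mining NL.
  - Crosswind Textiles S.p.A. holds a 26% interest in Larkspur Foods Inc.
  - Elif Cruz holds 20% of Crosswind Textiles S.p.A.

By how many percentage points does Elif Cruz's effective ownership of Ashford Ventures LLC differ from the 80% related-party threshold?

73.490068

By sibling attribution (R1), Elif Cruz is treated as also owning Luis Cruz's interest in Granite Pharma AG, giving 9% + 53% = 62%.
Chain via Crosswind Textiles S.p.A. → Larkspur Foods Inc. → Fairlane Partners LP (R2): 20% × 26% × 41% × 55% = 1.1726% of Ashford Ventures LLC.
Chain via Granite Pharma AG → Halcyon Shipping BV → Brightpath Mining NL (R2): 62% × 91% × 43% × 22% = 5.337332% of Ashford Ventures LLC.
Aggregating (R3): 1.1726% + 5.337332% = 6.509932%.
6.509932% falls short of the 80% threshold by 73.490068 percentage points.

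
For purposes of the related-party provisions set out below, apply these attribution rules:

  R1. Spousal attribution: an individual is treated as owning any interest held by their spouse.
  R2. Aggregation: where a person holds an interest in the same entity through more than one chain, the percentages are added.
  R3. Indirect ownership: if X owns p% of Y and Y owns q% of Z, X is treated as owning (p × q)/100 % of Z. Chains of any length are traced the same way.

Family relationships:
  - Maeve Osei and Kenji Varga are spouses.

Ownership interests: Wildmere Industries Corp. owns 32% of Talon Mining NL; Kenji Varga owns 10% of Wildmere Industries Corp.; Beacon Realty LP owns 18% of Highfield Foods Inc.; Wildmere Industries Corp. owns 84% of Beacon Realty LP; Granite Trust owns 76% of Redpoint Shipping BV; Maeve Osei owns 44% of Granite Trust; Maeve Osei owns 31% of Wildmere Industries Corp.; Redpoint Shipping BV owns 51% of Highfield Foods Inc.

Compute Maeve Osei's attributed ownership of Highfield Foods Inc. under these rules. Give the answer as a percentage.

By spousal attribution (R1), Maeve Osei is treated as also owning Kenji Varga's interest in Wildmere Industries Corp, giving 31% + 10% = 41%.
Chain via Granite Trust → Redpoint Shipping BV (R3): 44% × 76% × 51% = 17.0544% of Highfield Foods Inc.
Chain via Wildmere Industries Corp. → Beacon Realty LP (R3): 41% × 84% × 18% = 6.1992% of Highfield Foods Inc.
Aggregating (R2): 17.0544% + 6.1992% = 23.2536%.

23.2536%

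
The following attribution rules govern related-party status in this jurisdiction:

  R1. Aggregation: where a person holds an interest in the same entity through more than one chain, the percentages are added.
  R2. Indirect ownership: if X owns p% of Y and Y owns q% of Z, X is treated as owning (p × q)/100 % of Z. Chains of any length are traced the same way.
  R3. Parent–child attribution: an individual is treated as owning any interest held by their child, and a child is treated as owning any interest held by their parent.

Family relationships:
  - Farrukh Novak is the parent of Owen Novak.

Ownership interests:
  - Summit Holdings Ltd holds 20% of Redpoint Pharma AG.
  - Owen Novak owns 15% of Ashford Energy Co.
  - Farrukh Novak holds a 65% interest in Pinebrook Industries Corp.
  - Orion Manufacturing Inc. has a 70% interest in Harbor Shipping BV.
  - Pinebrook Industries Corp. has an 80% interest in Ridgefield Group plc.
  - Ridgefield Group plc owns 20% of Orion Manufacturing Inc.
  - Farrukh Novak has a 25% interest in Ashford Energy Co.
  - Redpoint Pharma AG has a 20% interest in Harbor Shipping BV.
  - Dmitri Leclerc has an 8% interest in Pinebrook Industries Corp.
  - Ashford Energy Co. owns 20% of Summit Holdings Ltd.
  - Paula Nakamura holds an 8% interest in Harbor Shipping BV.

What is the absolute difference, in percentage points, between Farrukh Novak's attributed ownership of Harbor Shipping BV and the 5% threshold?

2.6

By parent–child attribution (R3), Farrukh Novak is treated as also owning Owen Novak's interest in Ashford Energy Co, giving 25% + 15% = 40%.
Chain via Pinebrook Industries Corp. → Ridgefield Group plc → Orion Manufacturing Inc. (R2): 65% × 80% × 20% × 70% = 7.28% of Harbor Shipping BV.
Chain via Ashford Energy Co. → Summit Holdings Ltd → Redpoint Pharma AG (R2): 40% × 20% × 20% × 20% = 0.32% of Harbor Shipping BV.
Aggregating (R1): 7.28% + 0.32% = 7.6%.
7.6% exceeds the 5% threshold by 2.6 percentage points.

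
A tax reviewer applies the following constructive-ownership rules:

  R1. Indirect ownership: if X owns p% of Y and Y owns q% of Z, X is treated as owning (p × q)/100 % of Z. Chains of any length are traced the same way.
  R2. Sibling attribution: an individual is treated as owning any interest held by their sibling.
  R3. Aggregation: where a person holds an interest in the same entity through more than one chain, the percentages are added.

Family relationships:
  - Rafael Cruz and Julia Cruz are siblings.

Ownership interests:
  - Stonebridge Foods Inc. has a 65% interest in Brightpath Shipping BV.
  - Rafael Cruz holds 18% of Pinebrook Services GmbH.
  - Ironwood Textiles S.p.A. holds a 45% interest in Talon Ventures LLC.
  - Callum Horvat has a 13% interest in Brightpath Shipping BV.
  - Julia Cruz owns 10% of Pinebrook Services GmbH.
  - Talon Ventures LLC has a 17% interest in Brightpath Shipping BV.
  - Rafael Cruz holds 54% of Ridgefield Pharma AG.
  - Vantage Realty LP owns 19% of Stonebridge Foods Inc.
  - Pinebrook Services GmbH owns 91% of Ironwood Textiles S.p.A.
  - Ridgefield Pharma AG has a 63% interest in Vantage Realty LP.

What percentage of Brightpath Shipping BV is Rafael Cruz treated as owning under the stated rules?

By sibling attribution (R2), Rafael Cruz is treated as also owning Julia Cruz's interest in Pinebrook Services GmbH, giving 18% + 10% = 28%.
Chain via Ridgefield Pharma AG → Vantage Realty LP → Stonebridge Foods Inc. (R1): 54% × 63% × 19% × 65% = 4.20147% of Brightpath Shipping BV.
Chain via Pinebrook Services GmbH → Ironwood Textiles S.p.A. → Talon Ventures LLC (R1): 28% × 91% × 45% × 17% = 1.94922% of Brightpath Shipping BV.
Aggregating (R3): 4.20147% + 1.94922% = 6.15069%.

6.15069%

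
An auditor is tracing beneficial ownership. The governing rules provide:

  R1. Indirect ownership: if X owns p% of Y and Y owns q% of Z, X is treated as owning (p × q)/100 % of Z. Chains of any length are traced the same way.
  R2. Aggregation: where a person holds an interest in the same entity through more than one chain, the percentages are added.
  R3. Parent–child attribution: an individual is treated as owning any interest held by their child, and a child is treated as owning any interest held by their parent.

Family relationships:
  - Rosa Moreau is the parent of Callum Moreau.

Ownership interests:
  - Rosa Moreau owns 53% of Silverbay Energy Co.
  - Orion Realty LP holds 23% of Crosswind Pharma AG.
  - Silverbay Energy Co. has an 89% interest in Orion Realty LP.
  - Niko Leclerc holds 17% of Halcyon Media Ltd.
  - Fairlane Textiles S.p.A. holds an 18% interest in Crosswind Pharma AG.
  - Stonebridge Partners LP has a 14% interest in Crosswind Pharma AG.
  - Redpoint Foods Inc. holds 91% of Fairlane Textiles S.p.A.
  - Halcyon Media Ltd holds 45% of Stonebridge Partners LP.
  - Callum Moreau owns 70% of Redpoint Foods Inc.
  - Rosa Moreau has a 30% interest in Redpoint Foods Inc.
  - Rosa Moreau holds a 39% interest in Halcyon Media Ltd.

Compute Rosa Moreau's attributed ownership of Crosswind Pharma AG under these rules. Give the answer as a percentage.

29.6861%

By parent–child attribution (R3), Rosa Moreau is treated as also owning Callum Moreau's interest in Redpoint Foods Inc, giving 30% + 70% = 100%.
Chain via Silverbay Energy Co. → Orion Realty LP (R1): 53% × 89% × 23% = 10.8491% of Crosswind Pharma AG.
Chain via Halcyon Media Ltd → Stonebridge Partners LP (R1): 39% × 45% × 14% = 2.457% of Crosswind Pharma AG.
Chain via Redpoint Foods Inc. → Fairlane Textiles S.p.A. (R1): 100% × 91% × 18% = 16.38% of Crosswind Pharma AG.
Aggregating (R2): 10.8491% + 2.457% + 16.38% = 29.6861%.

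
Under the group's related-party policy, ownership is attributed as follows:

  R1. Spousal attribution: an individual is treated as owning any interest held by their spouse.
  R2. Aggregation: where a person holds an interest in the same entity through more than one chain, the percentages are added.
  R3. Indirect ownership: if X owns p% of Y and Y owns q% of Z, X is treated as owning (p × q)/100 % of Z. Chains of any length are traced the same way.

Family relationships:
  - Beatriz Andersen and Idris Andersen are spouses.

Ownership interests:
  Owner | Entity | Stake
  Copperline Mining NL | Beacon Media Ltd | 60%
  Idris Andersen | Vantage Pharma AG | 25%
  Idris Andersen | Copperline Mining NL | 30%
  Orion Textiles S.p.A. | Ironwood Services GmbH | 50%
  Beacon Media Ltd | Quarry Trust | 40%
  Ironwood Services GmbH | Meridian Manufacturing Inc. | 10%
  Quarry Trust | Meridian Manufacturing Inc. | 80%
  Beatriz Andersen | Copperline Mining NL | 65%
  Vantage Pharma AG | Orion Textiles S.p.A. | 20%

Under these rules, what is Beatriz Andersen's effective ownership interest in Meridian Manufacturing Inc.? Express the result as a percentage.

By spousal attribution (R1), Beatriz Andersen is treated as also owning Idris Andersen's interest in Copperline Mining NL, giving 65% + 30% = 95%.
By spousal attribution (R1), Beatriz Andersen is treated as owning Idris Andersen's 25% interest in Vantage Pharma AG.
Chain via Copperline Mining NL → Beacon Media Ltd → Quarry Trust (R3): 95% × 60% × 40% × 80% = 18.24% of Meridian Manufacturing Inc.
Chain via Vantage Pharma AG → Orion Textiles S.p.A. → Ironwood Services GmbH (R3): 25% × 20% × 50% × 10% = 0.25% of Meridian Manufacturing Inc.
Aggregating (R2): 18.24% + 0.25% = 18.49%.

18.49%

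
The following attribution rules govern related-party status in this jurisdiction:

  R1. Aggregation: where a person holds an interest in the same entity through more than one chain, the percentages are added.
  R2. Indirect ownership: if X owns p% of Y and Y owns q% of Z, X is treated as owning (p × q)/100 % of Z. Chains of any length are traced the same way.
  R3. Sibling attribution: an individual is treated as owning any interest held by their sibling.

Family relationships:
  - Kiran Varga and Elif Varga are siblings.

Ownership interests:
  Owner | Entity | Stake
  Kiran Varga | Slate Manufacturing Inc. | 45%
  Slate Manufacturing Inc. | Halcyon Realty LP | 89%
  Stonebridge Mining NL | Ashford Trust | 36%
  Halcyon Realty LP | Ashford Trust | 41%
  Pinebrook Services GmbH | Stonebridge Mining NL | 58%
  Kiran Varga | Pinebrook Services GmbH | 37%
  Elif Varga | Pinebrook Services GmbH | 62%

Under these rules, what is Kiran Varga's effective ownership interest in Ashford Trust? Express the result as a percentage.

By sibling attribution (R3), Kiran Varga is treated as also owning Elif Varga's interest in Pinebrook Services GmbH, giving 37% + 62% = 99%.
Chain via Slate Manufacturing Inc. → Halcyon Realty LP (R2): 45% × 89% × 41% = 16.4205% of Ashford Trust.
Chain via Pinebrook Services GmbH → Stonebridge Mining NL (R2): 99% × 58% × 36% = 20.6712% of Ashford Trust.
Aggregating (R1): 16.4205% + 20.6712% = 37.0917%.

37.0917%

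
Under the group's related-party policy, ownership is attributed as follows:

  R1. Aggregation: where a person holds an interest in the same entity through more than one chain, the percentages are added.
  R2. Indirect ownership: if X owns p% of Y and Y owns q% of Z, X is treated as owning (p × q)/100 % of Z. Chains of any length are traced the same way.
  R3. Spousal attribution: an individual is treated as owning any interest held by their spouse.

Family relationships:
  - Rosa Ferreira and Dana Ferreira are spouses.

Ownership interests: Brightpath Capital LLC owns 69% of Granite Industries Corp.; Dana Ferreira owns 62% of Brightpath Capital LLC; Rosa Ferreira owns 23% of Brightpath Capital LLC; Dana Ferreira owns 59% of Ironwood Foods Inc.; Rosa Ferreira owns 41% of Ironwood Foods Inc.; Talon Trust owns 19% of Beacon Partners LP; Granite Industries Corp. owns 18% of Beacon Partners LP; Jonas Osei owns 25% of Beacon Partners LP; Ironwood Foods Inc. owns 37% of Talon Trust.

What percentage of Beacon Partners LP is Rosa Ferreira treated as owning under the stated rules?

By spousal attribution (R3), Rosa Ferreira is treated as also owning Dana Ferreira's interest in Brightpath Capital LLC, giving 23% + 62% = 85%.
By spousal attribution (R3), Rosa Ferreira is treated as also owning Dana Ferreira's interest in Ironwood Foods Inc, giving 41% + 59% = 100%.
Chain via Brightpath Capital LLC → Granite Industries Corp. (R2): 85% × 69% × 18% = 10.557% of Beacon Partners LP.
Chain via Ironwood Foods Inc. → Talon Trust (R2): 100% × 37% × 19% = 7.03% of Beacon Partners LP.
Aggregating (R1): 10.557% + 7.03% = 17.587%.

17.587%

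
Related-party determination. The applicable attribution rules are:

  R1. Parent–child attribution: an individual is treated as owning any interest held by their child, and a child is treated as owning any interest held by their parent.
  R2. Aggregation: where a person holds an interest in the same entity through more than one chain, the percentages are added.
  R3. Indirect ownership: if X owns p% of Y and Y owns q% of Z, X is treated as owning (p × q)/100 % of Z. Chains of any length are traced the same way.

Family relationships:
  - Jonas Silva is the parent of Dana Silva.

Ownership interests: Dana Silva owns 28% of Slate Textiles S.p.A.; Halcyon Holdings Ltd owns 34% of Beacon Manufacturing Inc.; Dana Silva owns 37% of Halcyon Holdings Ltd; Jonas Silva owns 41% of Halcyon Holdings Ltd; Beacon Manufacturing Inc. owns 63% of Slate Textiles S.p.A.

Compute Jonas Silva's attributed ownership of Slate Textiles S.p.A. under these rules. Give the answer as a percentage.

By parent–child attribution (R1), Jonas Silva is treated as also owning Dana Silva's interest in Halcyon Holdings Ltd, giving 41% + 37% = 78%.
By parent–child attribution (R1), Jonas Silva is treated as owning Dana Silva's 28% interest in Slate Textiles S.p.A.
Chain via Halcyon Holdings Ltd → Beacon Manufacturing Inc. (R3): 78% × 34% × 63% = 16.7076% of Slate Textiles S.p.A.
Direct interest in Slate Textiles S.p.A: 28%.
Aggregating (R2): 16.7076% + 28% = 44.7076%.

44.7076%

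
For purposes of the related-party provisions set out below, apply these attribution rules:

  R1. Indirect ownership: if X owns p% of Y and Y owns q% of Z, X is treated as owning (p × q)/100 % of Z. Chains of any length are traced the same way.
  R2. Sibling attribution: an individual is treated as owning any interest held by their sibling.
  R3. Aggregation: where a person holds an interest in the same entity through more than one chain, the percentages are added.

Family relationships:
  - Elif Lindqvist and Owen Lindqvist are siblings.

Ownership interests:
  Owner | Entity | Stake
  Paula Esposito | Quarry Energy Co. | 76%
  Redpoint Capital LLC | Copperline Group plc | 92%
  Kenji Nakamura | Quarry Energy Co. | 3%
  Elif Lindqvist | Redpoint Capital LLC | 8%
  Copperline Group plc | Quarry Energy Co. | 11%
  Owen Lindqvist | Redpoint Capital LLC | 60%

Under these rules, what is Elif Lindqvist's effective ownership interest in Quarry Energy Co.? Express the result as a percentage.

By sibling attribution (R2), Elif Lindqvist is treated as also owning Owen Lindqvist's interest in Redpoint Capital LLC, giving 8% + 60% = 68%.
Chain via Redpoint Capital LLC → Copperline Group plc (R1): 68% × 92% × 11% = 6.8816% of Quarry Energy Co.

6.8816%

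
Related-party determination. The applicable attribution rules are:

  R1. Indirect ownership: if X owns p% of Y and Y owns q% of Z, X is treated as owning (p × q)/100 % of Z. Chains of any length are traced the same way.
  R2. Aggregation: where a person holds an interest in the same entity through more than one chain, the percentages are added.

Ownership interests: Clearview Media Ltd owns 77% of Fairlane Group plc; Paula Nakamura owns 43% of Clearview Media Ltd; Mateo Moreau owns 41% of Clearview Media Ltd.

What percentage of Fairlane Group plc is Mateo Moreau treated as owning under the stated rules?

31.57%

Chain via Clearview Media Ltd (R1): 41% × 77% = 31.57% of Fairlane Group plc.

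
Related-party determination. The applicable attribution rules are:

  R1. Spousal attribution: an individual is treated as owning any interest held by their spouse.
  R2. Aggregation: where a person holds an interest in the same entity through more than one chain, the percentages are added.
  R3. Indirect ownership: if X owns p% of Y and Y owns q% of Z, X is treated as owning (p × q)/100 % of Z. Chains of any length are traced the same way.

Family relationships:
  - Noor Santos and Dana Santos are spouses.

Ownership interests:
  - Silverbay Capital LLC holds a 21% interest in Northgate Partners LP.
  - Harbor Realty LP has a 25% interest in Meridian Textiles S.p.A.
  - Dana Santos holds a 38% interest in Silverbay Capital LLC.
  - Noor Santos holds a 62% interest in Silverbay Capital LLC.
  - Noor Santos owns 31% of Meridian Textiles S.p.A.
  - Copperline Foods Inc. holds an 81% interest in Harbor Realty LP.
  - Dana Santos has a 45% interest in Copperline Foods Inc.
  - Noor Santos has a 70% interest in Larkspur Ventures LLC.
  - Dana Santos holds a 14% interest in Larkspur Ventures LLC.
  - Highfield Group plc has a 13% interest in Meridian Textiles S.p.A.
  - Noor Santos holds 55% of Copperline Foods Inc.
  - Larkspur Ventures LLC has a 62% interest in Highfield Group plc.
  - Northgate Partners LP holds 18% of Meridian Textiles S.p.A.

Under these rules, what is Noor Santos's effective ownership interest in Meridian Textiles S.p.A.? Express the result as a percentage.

By spousal attribution (R1), Noor Santos is treated as also owning Dana Santos's interest in Copperline Foods Inc, giving 55% + 45% = 100%.
By spousal attribution (R1), Noor Santos is treated as also owning Dana Santos's interest in Larkspur Ventures LLC, giving 70% + 14% = 84%.
By spousal attribution (R1), Noor Santos is treated as also owning Dana Santos's interest in Silverbay Capital LLC, giving 62% + 38% = 100%.
Chain via Copperline Foods Inc. → Harbor Realty LP (R3): 100% × 81% × 25% = 20.25% of Meridian Textiles S.p.A.
Chain via Larkspur Ventures LLC → Highfield Group plc (R3): 84% × 62% × 13% = 6.7704% of Meridian Textiles S.p.A.
Chain via Silverbay Capital LLC → Northgate Partners LP (R3): 100% × 21% × 18% = 3.78% of Meridian Textiles S.p.A.
Direct interest in Meridian Textiles S.p.A: 31%.
Aggregating (R2): 20.25% + 6.7704% + 3.78% + 31% = 61.8004%.

61.8004%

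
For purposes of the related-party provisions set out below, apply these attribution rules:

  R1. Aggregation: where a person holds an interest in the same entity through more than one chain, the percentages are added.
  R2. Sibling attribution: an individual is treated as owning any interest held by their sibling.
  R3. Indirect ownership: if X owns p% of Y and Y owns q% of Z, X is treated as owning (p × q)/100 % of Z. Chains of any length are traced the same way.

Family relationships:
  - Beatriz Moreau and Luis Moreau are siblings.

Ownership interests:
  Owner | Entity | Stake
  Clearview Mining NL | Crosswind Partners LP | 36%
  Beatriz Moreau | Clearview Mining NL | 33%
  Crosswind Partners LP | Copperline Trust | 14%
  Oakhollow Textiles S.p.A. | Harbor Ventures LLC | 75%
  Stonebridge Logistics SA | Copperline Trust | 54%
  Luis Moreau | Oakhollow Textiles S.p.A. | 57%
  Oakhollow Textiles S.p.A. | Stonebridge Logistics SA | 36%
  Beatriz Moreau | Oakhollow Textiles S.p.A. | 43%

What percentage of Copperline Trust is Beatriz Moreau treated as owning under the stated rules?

21.1032%

By sibling attribution (R2), Beatriz Moreau is treated as also owning Luis Moreau's interest in Oakhollow Textiles S.p.A, giving 43% + 57% = 100%.
Chain via Oakhollow Textiles S.p.A. → Stonebridge Logistics SA (R3): 100% × 36% × 54% = 19.44% of Copperline Trust.
Chain via Clearview Mining NL → Crosswind Partners LP (R3): 33% × 36% × 14% = 1.6632% of Copperline Trust.
Aggregating (R1): 19.44% + 1.6632% = 21.1032%.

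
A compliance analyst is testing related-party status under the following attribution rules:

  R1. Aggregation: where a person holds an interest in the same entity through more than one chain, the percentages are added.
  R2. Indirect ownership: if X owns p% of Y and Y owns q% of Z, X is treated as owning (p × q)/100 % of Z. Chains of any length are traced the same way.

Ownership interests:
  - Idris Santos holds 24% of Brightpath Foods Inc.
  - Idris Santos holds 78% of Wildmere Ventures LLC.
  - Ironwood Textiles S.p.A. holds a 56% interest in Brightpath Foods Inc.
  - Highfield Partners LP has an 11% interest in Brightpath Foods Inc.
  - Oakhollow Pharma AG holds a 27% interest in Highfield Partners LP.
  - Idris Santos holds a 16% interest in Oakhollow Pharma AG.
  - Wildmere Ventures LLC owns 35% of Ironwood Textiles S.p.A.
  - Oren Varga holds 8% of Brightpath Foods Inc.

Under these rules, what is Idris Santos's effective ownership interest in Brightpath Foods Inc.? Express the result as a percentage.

Chain via Wildmere Ventures LLC → Ironwood Textiles S.p.A. (R2): 78% × 35% × 56% = 15.288% of Brightpath Foods Inc.
Chain via Oakhollow Pharma AG → Highfield Partners LP (R2): 16% × 27% × 11% = 0.4752% of Brightpath Foods Inc.
Direct interest in Brightpath Foods Inc: 24%.
Aggregating (R1): 15.288% + 0.4752% + 24% = 39.7632%.

39.7632%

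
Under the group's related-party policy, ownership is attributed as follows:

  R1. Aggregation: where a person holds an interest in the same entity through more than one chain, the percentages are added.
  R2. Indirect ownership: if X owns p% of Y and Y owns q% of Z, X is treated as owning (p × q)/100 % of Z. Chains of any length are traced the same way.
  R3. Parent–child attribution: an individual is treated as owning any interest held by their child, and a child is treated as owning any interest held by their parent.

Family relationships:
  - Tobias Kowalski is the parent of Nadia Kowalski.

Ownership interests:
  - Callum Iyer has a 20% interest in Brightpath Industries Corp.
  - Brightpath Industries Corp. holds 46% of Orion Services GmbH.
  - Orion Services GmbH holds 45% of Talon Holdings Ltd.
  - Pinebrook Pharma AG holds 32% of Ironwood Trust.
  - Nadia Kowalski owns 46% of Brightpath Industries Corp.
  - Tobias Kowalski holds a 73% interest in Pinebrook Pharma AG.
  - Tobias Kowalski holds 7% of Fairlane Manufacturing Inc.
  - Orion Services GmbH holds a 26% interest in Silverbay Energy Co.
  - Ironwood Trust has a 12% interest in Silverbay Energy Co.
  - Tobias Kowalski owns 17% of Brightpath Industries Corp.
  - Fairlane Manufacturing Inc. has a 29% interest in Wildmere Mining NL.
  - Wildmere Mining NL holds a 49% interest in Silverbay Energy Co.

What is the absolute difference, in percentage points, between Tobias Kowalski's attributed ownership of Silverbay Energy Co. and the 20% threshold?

8.6673

By parent–child attribution (R3), Tobias Kowalski is treated as also owning Nadia Kowalski's interest in Brightpath Industries Corp, giving 17% + 46% = 63%.
Chain via Pinebrook Pharma AG → Ironwood Trust (R2): 73% × 32% × 12% = 2.8032% of Silverbay Energy Co.
Chain via Brightpath Industries Corp. → Orion Services GmbH (R2): 63% × 46% × 26% = 7.5348% of Silverbay Energy Co.
Chain via Fairlane Manufacturing Inc. → Wildmere Mining NL (R2): 7% × 29% × 49% = 0.9947% of Silverbay Energy Co.
Aggregating (R1): 2.8032% + 7.5348% + 0.9947% = 11.3327%.
11.3327% falls short of the 20% threshold by 8.6673 percentage points.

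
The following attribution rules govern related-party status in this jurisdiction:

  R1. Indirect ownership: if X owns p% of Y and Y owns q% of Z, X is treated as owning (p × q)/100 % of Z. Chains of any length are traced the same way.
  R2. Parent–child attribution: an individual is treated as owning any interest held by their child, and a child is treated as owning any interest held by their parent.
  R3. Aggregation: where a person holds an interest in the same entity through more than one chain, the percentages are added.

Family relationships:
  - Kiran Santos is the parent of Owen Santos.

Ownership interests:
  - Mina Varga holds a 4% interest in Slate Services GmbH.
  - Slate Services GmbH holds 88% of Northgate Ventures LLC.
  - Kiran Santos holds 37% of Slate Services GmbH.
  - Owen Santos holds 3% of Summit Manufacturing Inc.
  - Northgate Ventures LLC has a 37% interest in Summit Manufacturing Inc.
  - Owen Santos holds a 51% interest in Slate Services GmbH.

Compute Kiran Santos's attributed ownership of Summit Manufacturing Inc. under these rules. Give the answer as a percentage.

31.6528%

By parent–child attribution (R2), Kiran Santos is treated as also owning Owen Santos's interest in Slate Services GmbH, giving 37% + 51% = 88%.
By parent–child attribution (R2), Kiran Santos is treated as owning Owen Santos's 3% interest in Summit Manufacturing Inc.
Chain via Slate Services GmbH → Northgate Ventures LLC (R1): 88% × 88% × 37% = 28.6528% of Summit Manufacturing Inc.
Direct interest in Summit Manufacturing Inc: 3%.
Aggregating (R3): 28.6528% + 3% = 31.6528%.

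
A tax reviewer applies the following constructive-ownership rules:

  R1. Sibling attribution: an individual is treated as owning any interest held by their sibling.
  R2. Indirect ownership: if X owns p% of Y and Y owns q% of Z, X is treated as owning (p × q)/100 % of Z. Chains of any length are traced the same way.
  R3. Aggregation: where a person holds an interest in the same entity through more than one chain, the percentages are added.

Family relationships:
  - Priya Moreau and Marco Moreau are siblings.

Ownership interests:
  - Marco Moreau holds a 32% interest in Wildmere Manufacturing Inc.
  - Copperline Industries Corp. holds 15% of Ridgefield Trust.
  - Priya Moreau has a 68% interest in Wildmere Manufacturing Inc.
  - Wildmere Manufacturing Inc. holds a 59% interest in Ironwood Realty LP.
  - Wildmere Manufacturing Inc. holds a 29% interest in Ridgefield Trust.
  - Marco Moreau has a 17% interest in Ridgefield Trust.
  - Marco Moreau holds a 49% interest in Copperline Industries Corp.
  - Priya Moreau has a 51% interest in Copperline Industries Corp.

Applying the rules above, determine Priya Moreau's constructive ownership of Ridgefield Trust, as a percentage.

By sibling attribution (R1), Priya Moreau is treated as also owning Marco Moreau's interest in Wildmere Manufacturing Inc, giving 68% + 32% = 100%.
By sibling attribution (R1), Priya Moreau is treated as also owning Marco Moreau's interest in Copperline Industries Corp, giving 51% + 49% = 100%.
By sibling attribution (R1), Priya Moreau is treated as owning Marco Moreau's 17% interest in Ridgefield Trust.
Chain via Wildmere Manufacturing Inc. (R2): 100% × 29% = 29% of Ridgefield Trust.
Chain via Copperline Industries Corp. (R2): 100% × 15% = 15% of Ridgefield Trust.
Direct interest in Ridgefield Trust: 17%.
Aggregating (R3): 29% + 15% + 17% = 61%.

61%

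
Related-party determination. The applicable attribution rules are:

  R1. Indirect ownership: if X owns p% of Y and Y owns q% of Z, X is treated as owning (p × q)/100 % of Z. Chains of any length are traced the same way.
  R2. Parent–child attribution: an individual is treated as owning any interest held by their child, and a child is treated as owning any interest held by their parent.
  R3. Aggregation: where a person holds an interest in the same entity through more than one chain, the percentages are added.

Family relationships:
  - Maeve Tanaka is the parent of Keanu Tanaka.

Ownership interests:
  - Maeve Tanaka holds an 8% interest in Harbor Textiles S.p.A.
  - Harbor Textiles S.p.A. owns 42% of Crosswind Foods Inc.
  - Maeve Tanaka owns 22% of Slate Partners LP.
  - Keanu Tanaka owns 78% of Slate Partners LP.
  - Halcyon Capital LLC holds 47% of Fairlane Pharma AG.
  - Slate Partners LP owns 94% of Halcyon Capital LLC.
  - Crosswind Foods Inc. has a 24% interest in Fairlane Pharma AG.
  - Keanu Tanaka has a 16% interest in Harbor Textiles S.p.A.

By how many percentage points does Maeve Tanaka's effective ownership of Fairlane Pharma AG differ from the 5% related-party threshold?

41.5992

By parent–child attribution (R2), Maeve Tanaka is treated as also owning Keanu Tanaka's interest in Slate Partners LP, giving 22% + 78% = 100%.
By parent–child attribution (R2), Maeve Tanaka is treated as also owning Keanu Tanaka's interest in Harbor Textiles S.p.A, giving 8% + 16% = 24%.
Chain via Slate Partners LP → Halcyon Capital LLC (R1): 100% × 94% × 47% = 44.18% of Fairlane Pharma AG.
Chain via Harbor Textiles S.p.A. → Crosswind Foods Inc. (R1): 24% × 42% × 24% = 2.4192% of Fairlane Pharma AG.
Aggregating (R3): 44.18% + 2.4192% = 46.5992%.
46.5992% exceeds the 5% threshold by 41.5992 percentage points.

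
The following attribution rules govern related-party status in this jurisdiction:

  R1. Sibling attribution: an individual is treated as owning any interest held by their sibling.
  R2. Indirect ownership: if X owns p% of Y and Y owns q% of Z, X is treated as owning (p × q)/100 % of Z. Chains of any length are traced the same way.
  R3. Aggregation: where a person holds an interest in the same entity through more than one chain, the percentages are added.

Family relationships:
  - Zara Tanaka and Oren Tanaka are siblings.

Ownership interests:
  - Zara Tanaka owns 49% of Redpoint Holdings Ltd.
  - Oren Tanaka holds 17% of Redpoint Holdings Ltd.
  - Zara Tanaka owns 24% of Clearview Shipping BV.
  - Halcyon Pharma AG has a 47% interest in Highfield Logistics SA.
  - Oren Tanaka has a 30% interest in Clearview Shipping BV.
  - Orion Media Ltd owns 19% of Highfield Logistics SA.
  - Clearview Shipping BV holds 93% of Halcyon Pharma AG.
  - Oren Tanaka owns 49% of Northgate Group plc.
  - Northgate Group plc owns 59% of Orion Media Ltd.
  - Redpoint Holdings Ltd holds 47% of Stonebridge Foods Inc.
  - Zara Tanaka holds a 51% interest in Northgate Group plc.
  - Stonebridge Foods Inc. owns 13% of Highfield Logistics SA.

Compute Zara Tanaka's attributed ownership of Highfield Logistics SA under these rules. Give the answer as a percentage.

By sibling attribution (R1), Zara Tanaka is treated as also owning Oren Tanaka's interest in Redpoint Holdings Ltd, giving 49% + 17% = 66%.
By sibling attribution (R1), Zara Tanaka is treated as also owning Oren Tanaka's interest in Clearview Shipping BV, giving 24% + 30% = 54%.
By sibling attribution (R1), Zara Tanaka is treated as also owning Oren Tanaka's interest in Northgate Group plc, giving 51% + 49% = 100%.
Chain via Redpoint Holdings Ltd → Stonebridge Foods Inc. (R2): 66% × 47% × 13% = 4.0326% of Highfield Logistics SA.
Chain via Clearview Shipping BV → Halcyon Pharma AG (R2): 54% × 93% × 47% = 23.6034% of Highfield Logistics SA.
Chain via Northgate Group plc → Orion Media Ltd (R2): 100% × 59% × 19% = 11.21% of Highfield Logistics SA.
Aggregating (R3): 4.0326% + 23.6034% + 11.21% = 38.846%.

38.846%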